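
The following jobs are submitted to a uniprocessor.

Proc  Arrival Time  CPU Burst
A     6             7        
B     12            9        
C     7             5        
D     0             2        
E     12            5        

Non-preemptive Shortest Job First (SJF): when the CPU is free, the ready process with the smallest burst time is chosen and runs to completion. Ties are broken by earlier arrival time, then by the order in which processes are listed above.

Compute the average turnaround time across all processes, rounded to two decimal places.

10.20

Timeline: | D 0-2 | idle 2-6 | A 6-13 | C 13-18 | E 18-23 | B 23-32 |
Completion: A=13  B=32  C=18  D=2  E=23
Turnaround (C−A): A=7  B=20  C=11  D=2  E=11
Turnaround times: A=7, B=20, C=11, D=2, E=11
Average turnaround = (7+20+11+2+11) / 5 = 51/5 = 10.20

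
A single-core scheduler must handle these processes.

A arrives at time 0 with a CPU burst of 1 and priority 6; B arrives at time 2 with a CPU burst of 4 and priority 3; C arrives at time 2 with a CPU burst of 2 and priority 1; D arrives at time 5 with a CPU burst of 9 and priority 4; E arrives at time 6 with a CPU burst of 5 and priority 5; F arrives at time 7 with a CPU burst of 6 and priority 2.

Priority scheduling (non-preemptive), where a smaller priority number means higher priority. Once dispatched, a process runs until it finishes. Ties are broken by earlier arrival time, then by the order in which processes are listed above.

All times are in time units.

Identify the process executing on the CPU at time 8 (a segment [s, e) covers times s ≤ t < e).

Timeline: | A 0-1 | idle 1-2 | C 2-4 | B 4-8 | F 8-14 | D 14-23 | E 23-28 |
Completion: A=1  B=8  C=4  D=23  E=28  F=14
Turnaround (C−A): A=1  B=6  C=2  D=18  E=22  F=7

F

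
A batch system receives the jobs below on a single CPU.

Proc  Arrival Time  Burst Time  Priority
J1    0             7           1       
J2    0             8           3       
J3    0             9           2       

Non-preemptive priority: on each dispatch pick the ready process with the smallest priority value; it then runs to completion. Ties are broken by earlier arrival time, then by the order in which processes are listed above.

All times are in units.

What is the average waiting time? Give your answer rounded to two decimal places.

Timeline: | J1 0-7 | J3 7-16 | J2 16-24 |
Completion: J1=7  J2=24  J3=16
Waiting times: J1=0, J2=16, J3=7
Average waiting = (0+16+7) / 3 = 23/3 = 7.67

7.67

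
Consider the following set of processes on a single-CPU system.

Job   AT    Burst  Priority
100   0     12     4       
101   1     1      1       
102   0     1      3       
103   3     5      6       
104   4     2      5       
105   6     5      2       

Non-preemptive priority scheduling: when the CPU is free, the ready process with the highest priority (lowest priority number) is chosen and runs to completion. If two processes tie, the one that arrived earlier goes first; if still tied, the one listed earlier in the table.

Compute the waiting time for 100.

Gantt: | 102 0-1 | 101 1-2 | 100 2-14 | 105 14-19 | 104 19-21 | 103 21-26 |
Completion: 100=14  101=2  102=1  103=26  104=21  105=19
Turnaround (C−A): 100=14  101=1  102=1  103=23  104=17  105=13
Waiting(100) = turnaround − burst = 14 − 12 = 2

2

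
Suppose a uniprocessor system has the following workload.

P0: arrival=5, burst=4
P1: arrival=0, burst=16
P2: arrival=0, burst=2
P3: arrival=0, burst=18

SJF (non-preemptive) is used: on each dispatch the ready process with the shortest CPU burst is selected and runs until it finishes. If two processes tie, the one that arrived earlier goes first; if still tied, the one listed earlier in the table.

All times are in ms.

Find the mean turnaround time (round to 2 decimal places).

19.25

Schedule: | P2 0-2 | P1 2-18 | P0 18-22 | P3 22-40 |
Completion: P0=22  P1=18  P2=2  P3=40
Turnaround times: P0=17, P1=18, P2=2, P3=40
Average turnaround = (17+18+2+40) / 4 = 77/4 = 19.25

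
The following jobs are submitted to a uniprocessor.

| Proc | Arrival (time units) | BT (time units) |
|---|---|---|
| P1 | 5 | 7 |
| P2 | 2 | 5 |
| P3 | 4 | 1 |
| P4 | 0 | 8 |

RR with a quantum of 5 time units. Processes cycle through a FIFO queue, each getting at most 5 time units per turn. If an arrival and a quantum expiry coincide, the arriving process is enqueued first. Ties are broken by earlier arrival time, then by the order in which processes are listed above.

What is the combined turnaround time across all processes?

50

Timeline: | P4 0-5 | P2 5-10 | P3 10-11 | P1 11-16 | P4 16-19 | P1 19-21 |
Completion: P1=21  P2=10  P3=11  P4=19
Turnaround (C−A): P1=16  P2=8  P3=7  P4=19
Turnaround = completion − arrival: P1=16, P2=8, P3=7, P4=19
Total turnaround = 16 + 8 + 7 + 19 = 50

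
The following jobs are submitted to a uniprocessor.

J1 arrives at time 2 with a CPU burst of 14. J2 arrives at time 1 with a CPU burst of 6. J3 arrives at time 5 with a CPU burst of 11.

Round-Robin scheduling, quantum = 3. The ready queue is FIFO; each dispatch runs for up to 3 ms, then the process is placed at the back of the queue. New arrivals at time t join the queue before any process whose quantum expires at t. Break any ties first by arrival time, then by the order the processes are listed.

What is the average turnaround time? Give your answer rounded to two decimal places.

Timeline: | idle 0-1 | J2 1-4 | J1 4-7 | J2 7-10 | J3 10-13 | J1 13-16 | J3 16-19 | J1 19-22 | J3 22-25 | J1 25-28 | J3 28-30 | J1 30-32 |
Completion: J1=32  J2=10  J3=30
Turnaround (C−A): J1=30  J2=9  J3=25
Turnaround times: J1=30, J2=9, J3=25
Average turnaround = (30+9+25) / 3 = 64/3 = 21.33

21.33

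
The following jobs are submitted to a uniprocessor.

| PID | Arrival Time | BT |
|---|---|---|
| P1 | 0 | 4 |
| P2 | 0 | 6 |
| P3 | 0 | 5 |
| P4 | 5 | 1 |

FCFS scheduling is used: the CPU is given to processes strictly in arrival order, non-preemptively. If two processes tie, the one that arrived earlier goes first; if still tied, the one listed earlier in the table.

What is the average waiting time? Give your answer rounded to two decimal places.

6.00

Timeline: | P1 0-4 | P2 4-10 | P3 10-15 | P4 15-16 |
Completion: P1=4  P2=10  P3=15  P4=16
Turnaround (C−A): P1=4  P2=10  P3=15  P4=11
Waiting times: P1=0, P2=4, P3=10, P4=10
Average waiting = (0+4+10+10) / 4 = 24/4 = 6.00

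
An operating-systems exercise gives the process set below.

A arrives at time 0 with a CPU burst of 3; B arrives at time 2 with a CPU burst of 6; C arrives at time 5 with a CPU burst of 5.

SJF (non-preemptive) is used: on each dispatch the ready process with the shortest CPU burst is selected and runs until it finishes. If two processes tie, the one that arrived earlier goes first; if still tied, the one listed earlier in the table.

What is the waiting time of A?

Timeline: | A 0-3 | B 3-9 | C 9-14 |
Completion: A=3  B=9  C=14
Waiting(A) = turnaround − burst = 3 − 3 = 0

0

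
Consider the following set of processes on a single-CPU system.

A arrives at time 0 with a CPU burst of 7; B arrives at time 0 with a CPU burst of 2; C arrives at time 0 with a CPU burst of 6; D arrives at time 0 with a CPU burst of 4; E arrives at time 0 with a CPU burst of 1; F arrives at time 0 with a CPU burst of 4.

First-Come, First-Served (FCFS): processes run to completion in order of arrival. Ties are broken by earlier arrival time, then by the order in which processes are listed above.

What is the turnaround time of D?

Timeline: | A 0-7 | B 7-9 | C 9-15 | D 15-19 | E 19-20 | F 20-24 |
Completion: A=7  B=9  C=15  D=19  E=20  F=24
Turnaround (C−A): A=7  B=9  C=15  D=19  E=20  F=24
Turnaround(D) = completion − arrival = 19 − 0 = 19

19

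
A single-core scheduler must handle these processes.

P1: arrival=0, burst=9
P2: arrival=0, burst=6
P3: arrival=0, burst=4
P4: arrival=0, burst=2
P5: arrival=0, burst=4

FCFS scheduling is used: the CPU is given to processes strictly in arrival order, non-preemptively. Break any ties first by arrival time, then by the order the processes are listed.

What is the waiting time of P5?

21

Timeline: | P1 0-9 | P2 9-15 | P3 15-19 | P4 19-21 | P5 21-25 |
Completion: P1=9  P2=15  P3=19  P4=21  P5=25
Waiting(P5) = turnaround − burst = 25 − 4 = 21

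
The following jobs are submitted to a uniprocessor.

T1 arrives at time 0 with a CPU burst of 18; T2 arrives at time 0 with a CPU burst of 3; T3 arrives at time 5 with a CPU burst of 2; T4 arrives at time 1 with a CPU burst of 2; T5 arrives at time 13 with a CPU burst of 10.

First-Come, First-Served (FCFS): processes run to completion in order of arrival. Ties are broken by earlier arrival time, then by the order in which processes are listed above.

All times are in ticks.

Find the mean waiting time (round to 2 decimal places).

Gantt: | T1 0-18 | T2 18-21 | T4 21-23 | T3 23-25 | T5 25-35 |
Completion: T1=18  T2=21  T3=25  T4=23  T5=35
Turnaround (C−A): T1=18  T2=21  T3=20  T4=22  T5=22
Waiting times: T1=0, T2=18, T3=18, T4=20, T5=12
Average waiting = (0+18+18+20+12) / 5 = 68/5 = 13.60

13.60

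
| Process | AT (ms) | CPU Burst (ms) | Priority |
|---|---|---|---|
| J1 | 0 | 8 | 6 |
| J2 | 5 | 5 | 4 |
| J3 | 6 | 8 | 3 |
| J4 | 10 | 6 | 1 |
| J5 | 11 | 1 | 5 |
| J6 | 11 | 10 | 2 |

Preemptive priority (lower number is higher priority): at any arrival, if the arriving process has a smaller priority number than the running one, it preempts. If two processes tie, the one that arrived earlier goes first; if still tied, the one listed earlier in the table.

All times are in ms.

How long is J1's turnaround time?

Schedule: | J1 0-5 | J2 5-6 | J3 6-10 | J4 10-16 | J6 16-26 | J3 26-30 | J2 30-34 | J5 34-35 | J1 35-38 |
Completion: J1=38  J2=34  J3=30  J4=16  J5=35  J6=26
Turnaround(J1) = completion − arrival = 38 − 0 = 38

38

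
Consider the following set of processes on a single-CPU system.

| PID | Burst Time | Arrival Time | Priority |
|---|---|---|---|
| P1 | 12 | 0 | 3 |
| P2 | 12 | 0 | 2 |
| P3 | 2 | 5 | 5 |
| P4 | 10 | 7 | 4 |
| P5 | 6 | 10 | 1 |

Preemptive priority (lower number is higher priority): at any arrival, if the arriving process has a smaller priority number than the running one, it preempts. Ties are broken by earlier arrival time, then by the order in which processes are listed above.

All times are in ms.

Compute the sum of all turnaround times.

Timeline: | P2 0-10 | P5 10-16 | P2 16-18 | P1 18-30 | P4 30-40 | P3 40-42 |
Completion: P1=30  P2=18  P3=42  P4=40  P5=16
Turnaround (C−A): P1=30  P2=18  P3=37  P4=33  P5=6
Turnaround = completion − arrival: P1=30, P2=18, P3=37, P4=33, P5=6
Total turnaround = 30 + 18 + 37 + 33 + 6 = 124

124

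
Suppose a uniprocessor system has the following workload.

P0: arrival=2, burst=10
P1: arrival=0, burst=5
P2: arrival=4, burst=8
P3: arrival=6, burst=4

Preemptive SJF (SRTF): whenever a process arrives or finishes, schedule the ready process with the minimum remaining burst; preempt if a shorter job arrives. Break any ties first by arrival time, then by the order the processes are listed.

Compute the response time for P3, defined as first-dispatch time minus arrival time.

Schedule: | P1 0-5 | P2 5-6 | P3 6-10 | P2 10-17 | P0 17-27 |
Completion: P0=27  P1=5  P2=17  P3=10
Response(P3) = first start − arrival = 6 − 6 = 0

0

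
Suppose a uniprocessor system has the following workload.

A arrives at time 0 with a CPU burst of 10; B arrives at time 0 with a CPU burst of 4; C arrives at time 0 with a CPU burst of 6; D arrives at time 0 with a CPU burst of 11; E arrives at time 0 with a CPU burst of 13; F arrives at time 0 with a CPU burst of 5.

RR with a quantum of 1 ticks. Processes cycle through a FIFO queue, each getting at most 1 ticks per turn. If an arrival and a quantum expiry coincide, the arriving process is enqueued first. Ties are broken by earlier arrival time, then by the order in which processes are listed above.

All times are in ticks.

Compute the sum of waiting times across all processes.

169

Timeline: | A 0-1 | B 1-2 | C 2-3 | D 3-4 | E 4-5 | F 5-6 | A 6-7 | B 7-8 | C 8-9 | D 9-10 | E 10-11 | F 11-12 | A 12-13 | B 13-14 | C 14-15 | D 15-16 | E 16-17 | F 17-18 | A 18-19 | B 19-20 | C 20-21 | D 21-22 | E 22-23 | F 23-24 | A 24-25 | C 25-26 | D 26-27 | E 27-28 | F 28-29 | A 29-30 | C 30-31 | D 31-32 | E 32-33 | A 33-34 | D 34-35 | E 35-36 | A 36-37 | D 37-38 | E 38-39 | A 39-40 | D 40-41 | E 41-42 | A 42-43 | D 43-44 | E 44-45 | D 45-46 | E 46-49 |
Completion: A=43  B=20  C=31  D=46  E=49  F=29
Turnaround (C−A): A=43  B=20  C=31  D=46  E=49  F=29
Waiting = turnaround − burst: A=33, B=16, C=25, D=35, E=36, F=24
Total waiting = 33 + 16 + 25 + 35 + 36 + 24 = 169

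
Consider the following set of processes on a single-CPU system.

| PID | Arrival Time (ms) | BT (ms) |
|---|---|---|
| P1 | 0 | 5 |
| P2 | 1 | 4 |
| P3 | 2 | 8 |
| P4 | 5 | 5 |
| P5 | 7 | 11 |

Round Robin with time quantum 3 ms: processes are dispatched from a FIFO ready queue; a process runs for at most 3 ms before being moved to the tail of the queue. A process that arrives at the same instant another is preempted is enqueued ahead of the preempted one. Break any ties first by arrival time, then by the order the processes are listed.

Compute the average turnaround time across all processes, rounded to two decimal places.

Schedule: | P1 0-3 | P2 3-6 | P3 6-9 | P1 9-11 | P4 11-14 | P2 14-15 | P5 15-18 | P3 18-21 | P4 21-23 | P5 23-26 | P3 26-28 | P5 28-33 |
Completion: P1=11  P2=15  P3=28  P4=23  P5=33
Turnaround (C−A): P1=11  P2=14  P3=26  P4=18  P5=26
Turnaround times: P1=11, P2=14, P3=26, P4=18, P5=26
Average turnaround = (11+14+26+18+26) / 5 = 95/5 = 19.00

19.00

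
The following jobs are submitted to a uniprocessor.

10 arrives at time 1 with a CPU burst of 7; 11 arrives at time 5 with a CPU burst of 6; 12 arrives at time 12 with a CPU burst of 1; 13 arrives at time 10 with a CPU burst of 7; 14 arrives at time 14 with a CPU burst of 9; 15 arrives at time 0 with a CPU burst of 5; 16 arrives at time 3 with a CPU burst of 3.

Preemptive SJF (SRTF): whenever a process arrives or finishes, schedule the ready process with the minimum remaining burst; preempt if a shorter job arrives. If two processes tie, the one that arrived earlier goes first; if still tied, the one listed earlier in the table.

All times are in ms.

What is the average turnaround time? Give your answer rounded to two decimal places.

12.14

Gantt: | 15 0-5 | 16 5-8 | 11 8-12 | 12 12-13 | 11 13-15 | 10 15-22 | 13 22-29 | 14 29-38 |
Completion: 10=22  11=15  12=13  13=29  14=38  15=5  16=8
Turnaround times: 10=21, 11=10, 12=1, 13=19, 14=24, 15=5, 16=5
Average turnaround = (21+10+1+19+24+5+5) / 7 = 85/7 = 12.14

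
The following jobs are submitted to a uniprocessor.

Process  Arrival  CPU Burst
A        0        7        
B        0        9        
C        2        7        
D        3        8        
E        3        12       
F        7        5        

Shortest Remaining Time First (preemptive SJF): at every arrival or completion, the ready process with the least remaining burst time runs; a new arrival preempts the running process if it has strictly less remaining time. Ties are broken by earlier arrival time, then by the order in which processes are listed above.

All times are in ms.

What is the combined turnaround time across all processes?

Timeline: | A 0-7 | F 7-12 | C 12-19 | D 19-27 | B 27-36 | E 36-48 |
Completion: A=7  B=36  C=19  D=27  E=48  F=12
Turnaround = completion − arrival: A=7, B=36, C=17, D=24, E=45, F=5
Total turnaround = 7 + 36 + 17 + 24 + 45 + 5 = 134

134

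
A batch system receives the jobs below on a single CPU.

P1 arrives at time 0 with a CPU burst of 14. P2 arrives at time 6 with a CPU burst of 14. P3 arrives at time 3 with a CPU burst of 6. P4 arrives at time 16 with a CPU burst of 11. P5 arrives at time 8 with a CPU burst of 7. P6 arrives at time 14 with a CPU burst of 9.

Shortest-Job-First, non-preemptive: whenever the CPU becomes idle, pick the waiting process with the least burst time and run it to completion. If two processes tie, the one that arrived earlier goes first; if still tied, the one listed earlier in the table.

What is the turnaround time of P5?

Gantt: | P1 0-14 | P3 14-20 | P5 20-27 | P6 27-36 | P4 36-47 | P2 47-61 |
Completion: P1=14  P2=61  P3=20  P4=47  P5=27  P6=36
Turnaround (C−A): P1=14  P2=55  P3=17  P4=31  P5=19  P6=22
Turnaround(P5) = completion − arrival = 27 − 8 = 19

19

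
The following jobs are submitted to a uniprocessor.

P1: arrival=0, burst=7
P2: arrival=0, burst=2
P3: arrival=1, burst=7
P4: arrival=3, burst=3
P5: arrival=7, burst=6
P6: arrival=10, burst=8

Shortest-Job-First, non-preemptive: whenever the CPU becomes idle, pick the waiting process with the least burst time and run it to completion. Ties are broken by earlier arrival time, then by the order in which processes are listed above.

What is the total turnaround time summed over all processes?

78

Timeline: | P2 0-2 | P1 2-9 | P4 9-12 | P5 12-18 | P3 18-25 | P6 25-33 |
Completion: P1=9  P2=2  P3=25  P4=12  P5=18  P6=33
Turnaround (C−A): P1=9  P2=2  P3=24  P4=9  P5=11  P6=23
Turnaround = completion − arrival: P1=9, P2=2, P3=24, P4=9, P5=11, P6=23
Total turnaround = 9 + 2 + 24 + 9 + 11 + 23 = 78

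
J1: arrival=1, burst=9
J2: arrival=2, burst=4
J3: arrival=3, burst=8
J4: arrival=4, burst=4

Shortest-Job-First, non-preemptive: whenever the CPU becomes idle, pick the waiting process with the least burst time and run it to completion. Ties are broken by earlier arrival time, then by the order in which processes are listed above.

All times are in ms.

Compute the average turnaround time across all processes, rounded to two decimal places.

14.50

Schedule: | idle 0-1 | J1 1-10 | J2 10-14 | J4 14-18 | J3 18-26 |
Completion: J1=10  J2=14  J3=26  J4=18
Turnaround (C−A): J1=9  J2=12  J3=23  J4=14
Turnaround times: J1=9, J2=12, J3=23, J4=14
Average turnaround = (9+12+23+14) / 4 = 58/4 = 14.50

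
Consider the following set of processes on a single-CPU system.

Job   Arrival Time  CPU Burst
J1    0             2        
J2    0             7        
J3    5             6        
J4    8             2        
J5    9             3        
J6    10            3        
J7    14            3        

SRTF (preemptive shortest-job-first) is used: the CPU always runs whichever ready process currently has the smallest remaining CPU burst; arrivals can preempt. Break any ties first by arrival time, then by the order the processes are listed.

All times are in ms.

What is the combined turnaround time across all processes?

Timeline: | J1 0-2 | J2 2-9 | J4 9-11 | J5 11-14 | J6 14-17 | J7 17-20 | J3 20-26 |
Completion: J1=2  J2=9  J3=26  J4=11  J5=14  J6=17  J7=20
Turnaround (C−A): J1=2  J2=9  J3=21  J4=3  J5=5  J6=7  J7=6
Turnaround = completion − arrival: J1=2, J2=9, J3=21, J4=3, J5=5, J6=7, J7=6
Total turnaround = 2 + 9 + 21 + 3 + 5 + 7 + 6 = 53

53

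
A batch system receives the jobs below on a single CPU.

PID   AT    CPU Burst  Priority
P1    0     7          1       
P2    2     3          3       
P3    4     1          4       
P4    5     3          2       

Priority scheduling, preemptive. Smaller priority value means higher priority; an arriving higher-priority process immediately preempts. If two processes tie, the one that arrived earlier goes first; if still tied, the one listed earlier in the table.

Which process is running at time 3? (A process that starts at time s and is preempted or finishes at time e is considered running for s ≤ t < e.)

P1

Schedule: | P1 0-7 | P4 7-10 | P2 10-13 | P3 13-14 |
Completion: P1=7  P2=13  P3=14  P4=10
Turnaround (C−A): P1=7  P2=11  P3=10  P4=5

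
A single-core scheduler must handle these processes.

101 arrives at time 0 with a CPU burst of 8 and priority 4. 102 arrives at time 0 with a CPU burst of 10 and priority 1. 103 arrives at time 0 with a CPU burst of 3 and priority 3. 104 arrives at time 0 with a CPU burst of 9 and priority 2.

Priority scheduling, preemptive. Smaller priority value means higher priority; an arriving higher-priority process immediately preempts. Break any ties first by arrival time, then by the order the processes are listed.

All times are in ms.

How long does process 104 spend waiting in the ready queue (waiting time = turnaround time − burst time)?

Schedule: | 102 0-10 | 104 10-19 | 103 19-22 | 101 22-30 |
Completion: 101=30  102=10  103=22  104=19
Waiting(104) = turnaround − burst = 19 − 9 = 10

10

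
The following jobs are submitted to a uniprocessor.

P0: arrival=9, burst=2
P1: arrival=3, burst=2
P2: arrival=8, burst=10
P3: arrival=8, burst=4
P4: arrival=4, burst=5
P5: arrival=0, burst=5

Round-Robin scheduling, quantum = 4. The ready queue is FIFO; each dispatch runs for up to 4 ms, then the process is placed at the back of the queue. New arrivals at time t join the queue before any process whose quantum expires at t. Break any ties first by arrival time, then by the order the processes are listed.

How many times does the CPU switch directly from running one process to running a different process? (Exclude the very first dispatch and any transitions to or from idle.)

8

Timeline: | P5 0-4 | P1 4-6 | P4 6-10 | P5 10-11 | P2 11-15 | P3 15-19 | P0 19-21 | P4 21-22 | P2 22-28 |
Completion: P0=21  P1=6  P2=28  P3=19  P4=22  P5=11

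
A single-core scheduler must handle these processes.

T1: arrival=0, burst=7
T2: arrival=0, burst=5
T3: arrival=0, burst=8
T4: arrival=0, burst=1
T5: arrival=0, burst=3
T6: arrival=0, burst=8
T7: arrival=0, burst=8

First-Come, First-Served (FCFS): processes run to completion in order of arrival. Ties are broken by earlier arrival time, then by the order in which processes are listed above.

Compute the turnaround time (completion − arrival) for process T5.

24

Gantt: | T1 0-7 | T2 7-12 | T3 12-20 | T4 20-21 | T5 21-24 | T6 24-32 | T7 32-40 |
Completion: T1=7  T2=12  T3=20  T4=21  T5=24  T6=32  T7=40
Turnaround (C−A): T1=7  T2=12  T3=20  T4=21  T5=24  T6=32  T7=40
Turnaround(T5) = completion − arrival = 24 − 0 = 24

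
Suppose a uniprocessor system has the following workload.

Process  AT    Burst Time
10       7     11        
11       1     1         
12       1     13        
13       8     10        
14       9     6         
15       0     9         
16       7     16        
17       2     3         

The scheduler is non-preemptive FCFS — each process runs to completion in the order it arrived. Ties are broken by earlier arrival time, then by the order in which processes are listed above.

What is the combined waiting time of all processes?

Gantt: | 15 0-9 | 11 9-10 | 12 10-23 | 17 23-26 | 10 26-37 | 16 37-53 | 13 53-63 | 14 63-69 |
Completion: 10=37  11=10  12=23  13=63  14=69  15=9  16=53  17=26
Turnaround (C−A): 10=30  11=9  12=22  13=55  14=60  15=9  16=46  17=24
Waiting = turnaround − burst: 10=19, 11=8, 12=9, 13=45, 14=54, 15=0, 16=30, 17=21
Total waiting = 19 + 8 + 9 + 45 + 54 + 0 + 30 + 21 = 186

186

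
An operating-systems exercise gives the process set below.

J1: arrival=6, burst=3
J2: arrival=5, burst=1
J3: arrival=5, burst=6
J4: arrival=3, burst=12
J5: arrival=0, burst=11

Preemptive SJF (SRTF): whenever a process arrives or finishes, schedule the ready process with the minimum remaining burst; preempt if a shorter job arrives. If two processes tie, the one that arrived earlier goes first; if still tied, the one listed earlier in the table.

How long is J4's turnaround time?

30

Schedule: | J5 0-5 | J2 5-6 | J1 6-9 | J5 9-15 | J3 15-21 | J4 21-33 |
Completion: J1=9  J2=6  J3=21  J4=33  J5=15
Turnaround (C−A): J1=3  J2=1  J3=16  J4=30  J5=15
Turnaround(J4) = completion − arrival = 33 − 3 = 30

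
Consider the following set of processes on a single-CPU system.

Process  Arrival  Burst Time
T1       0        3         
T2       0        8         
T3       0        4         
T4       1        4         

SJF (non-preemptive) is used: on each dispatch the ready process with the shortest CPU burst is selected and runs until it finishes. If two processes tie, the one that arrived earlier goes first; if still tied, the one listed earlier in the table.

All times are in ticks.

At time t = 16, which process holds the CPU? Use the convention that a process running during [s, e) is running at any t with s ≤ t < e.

T2

Timeline: | T1 0-3 | T3 3-7 | T4 7-11 | T2 11-19 |
Completion: T1=3  T2=19  T3=7  T4=11
Turnaround (C−A): T1=3  T2=19  T3=7  T4=10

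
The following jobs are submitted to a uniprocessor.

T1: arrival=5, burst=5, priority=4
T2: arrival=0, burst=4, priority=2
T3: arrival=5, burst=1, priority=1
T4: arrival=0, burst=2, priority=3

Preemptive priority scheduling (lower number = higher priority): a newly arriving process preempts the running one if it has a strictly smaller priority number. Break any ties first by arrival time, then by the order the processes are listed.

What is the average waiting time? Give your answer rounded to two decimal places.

1.75

Schedule: | T2 0-4 | T4 4-5 | T3 5-6 | T4 6-7 | T1 7-12 |
Completion: T1=12  T2=4  T3=6  T4=7
Waiting times: T1=2, T2=0, T3=0, T4=5
Average waiting = (2+0+0+5) / 4 = 7/4 = 1.75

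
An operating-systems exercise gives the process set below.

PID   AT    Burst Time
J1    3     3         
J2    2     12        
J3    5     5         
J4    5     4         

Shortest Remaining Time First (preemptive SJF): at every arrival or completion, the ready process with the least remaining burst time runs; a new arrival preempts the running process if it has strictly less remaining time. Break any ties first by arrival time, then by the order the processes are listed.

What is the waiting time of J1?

0

Schedule: | idle 0-2 | J2 2-3 | J1 3-6 | J4 6-10 | J3 10-15 | J2 15-26 |
Completion: J1=6  J2=26  J3=15  J4=10
Turnaround (C−A): J1=3  J2=24  J3=10  J4=5
Waiting(J1) = turnaround − burst = 3 − 3 = 0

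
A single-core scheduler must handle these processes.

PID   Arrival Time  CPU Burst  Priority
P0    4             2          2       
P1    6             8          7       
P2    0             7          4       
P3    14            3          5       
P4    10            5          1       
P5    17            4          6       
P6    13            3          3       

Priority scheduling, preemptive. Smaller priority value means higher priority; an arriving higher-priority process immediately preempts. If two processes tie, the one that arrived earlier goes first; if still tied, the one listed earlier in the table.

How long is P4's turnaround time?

Gantt: | P2 0-4 | P0 4-6 | P2 6-9 | P1 9-10 | P4 10-15 | P6 15-18 | P3 18-21 | P5 21-25 | P1 25-32 |
Completion: P0=6  P1=32  P2=9  P3=21  P4=15  P5=25  P6=18
Turnaround (C−A): P0=2  P1=26  P2=9  P3=7  P4=5  P5=8  P6=5
Turnaround(P4) = completion − arrival = 15 − 10 = 5

5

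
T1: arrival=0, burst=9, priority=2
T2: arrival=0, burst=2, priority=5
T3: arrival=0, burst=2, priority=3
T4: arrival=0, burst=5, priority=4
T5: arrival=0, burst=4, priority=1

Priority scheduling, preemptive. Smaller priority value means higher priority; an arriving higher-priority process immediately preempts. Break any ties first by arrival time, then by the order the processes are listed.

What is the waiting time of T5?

Gantt: | T5 0-4 | T1 4-13 | T3 13-15 | T4 15-20 | T2 20-22 |
Completion: T1=13  T2=22  T3=15  T4=20  T5=4
Turnaround (C−A): T1=13  T2=22  T3=15  T4=20  T5=4
Waiting(T5) = turnaround − burst = 4 − 4 = 0

0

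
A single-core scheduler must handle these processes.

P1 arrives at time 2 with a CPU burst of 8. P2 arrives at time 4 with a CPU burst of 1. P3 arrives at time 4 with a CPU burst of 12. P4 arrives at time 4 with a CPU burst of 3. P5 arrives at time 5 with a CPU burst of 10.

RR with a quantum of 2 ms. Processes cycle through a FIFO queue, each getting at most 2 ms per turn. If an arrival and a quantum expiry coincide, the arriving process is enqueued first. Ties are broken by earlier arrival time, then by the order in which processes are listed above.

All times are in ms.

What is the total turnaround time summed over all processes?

96

Gantt: | idle 0-2 | P1 2-4 | P2 4-5 | P3 5-7 | P4 7-9 | P1 9-11 | P5 11-13 | P3 13-15 | P4 15-16 | P1 16-18 | P5 18-20 | P3 20-22 | P1 22-24 | P5 24-26 | P3 26-28 | P5 28-30 | P3 30-32 | P5 32-34 | P3 34-36 |
Completion: P1=24  P2=5  P3=36  P4=16  P5=34
Turnaround (C−A): P1=22  P2=1  P3=32  P4=12  P5=29
Turnaround = completion − arrival: P1=22, P2=1, P3=32, P4=12, P5=29
Total turnaround = 22 + 1 + 32 + 12 + 29 = 96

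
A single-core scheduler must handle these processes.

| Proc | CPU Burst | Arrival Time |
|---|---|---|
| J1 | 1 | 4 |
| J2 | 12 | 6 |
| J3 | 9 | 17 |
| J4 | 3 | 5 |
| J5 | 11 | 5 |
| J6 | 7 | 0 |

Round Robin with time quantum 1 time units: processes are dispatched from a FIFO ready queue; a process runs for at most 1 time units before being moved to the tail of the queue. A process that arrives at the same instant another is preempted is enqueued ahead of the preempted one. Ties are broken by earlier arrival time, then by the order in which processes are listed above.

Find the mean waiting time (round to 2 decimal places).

Timeline: | J6 0-4 | J1 4-5 | J6 5-6 | J4 6-7 | J5 7-8 | J2 8-9 | J6 9-10 | J4 10-11 | J5 11-12 | J2 12-13 | J6 13-14 | J4 14-15 | J5 15-16 | J2 16-17 | J5 17-18 | J3 18-19 | J2 19-20 | J5 20-21 | J3 21-22 | J2 22-23 | J5 23-24 | J3 24-25 | J2 25-26 | J5 26-27 | J3 27-28 | J2 28-29 | J5 29-30 | J3 30-31 | J2 31-32 | J5 32-33 | J3 33-34 | J2 34-35 | J5 35-36 | J3 36-37 | J2 37-38 | J5 38-39 | J3 39-40 | J2 40-41 | J3 41-42 | J2 42-43 |
Completion: J1=5  J2=43  J3=42  J4=15  J5=39  J6=14
Waiting times: J1=0, J2=25, J3=16, J4=7, J5=23, J6=7
Average waiting = (0+25+16+7+23+7) / 6 = 78/6 = 13.00

13.00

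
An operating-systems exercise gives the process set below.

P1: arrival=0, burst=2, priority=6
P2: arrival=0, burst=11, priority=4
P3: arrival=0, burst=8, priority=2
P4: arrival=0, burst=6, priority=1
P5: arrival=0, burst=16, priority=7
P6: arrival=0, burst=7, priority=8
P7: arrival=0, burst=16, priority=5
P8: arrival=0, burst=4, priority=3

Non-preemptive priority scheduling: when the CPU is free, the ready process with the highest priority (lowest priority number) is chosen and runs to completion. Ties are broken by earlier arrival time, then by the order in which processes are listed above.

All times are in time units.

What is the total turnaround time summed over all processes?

292

Timeline: | P4 0-6 | P3 6-14 | P8 14-18 | P2 18-29 | P7 29-45 | P1 45-47 | P5 47-63 | P6 63-70 |
Completion: P1=47  P2=29  P3=14  P4=6  P5=63  P6=70  P7=45  P8=18
Turnaround (C−A): P1=47  P2=29  P3=14  P4=6  P5=63  P6=70  P7=45  P8=18
Turnaround = completion − arrival: P1=47, P2=29, P3=14, P4=6, P5=63, P6=70, P7=45, P8=18
Total turnaround = 47 + 29 + 14 + 6 + 63 + 70 + 45 + 18 = 292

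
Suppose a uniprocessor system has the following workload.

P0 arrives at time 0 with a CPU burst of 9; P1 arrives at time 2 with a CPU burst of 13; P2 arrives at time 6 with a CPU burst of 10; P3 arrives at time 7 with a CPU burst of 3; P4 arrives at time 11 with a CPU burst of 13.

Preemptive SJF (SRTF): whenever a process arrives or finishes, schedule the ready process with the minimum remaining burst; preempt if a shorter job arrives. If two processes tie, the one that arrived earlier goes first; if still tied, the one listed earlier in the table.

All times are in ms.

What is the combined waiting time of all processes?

52

Schedule: | P0 0-9 | P3 9-12 | P2 12-22 | P1 22-35 | P4 35-48 |
Completion: P0=9  P1=35  P2=22  P3=12  P4=48
Waiting = turnaround − burst: P0=0, P1=20, P2=6, P3=2, P4=24
Total waiting = 0 + 20 + 6 + 2 + 24 = 52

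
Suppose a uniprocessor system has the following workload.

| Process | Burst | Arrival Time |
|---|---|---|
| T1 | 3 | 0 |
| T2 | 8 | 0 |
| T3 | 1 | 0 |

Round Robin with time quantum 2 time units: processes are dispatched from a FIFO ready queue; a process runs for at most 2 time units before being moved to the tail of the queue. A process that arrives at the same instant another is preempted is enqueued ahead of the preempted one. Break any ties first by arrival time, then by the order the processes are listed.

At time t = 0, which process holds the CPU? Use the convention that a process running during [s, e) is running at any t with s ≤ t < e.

T1

Schedule: | T1 0-2 | T2 2-4 | T3 4-5 | T1 5-6 | T2 6-12 |
Completion: T1=6  T2=12  T3=5
Turnaround (C−A): T1=6  T2=12  T3=5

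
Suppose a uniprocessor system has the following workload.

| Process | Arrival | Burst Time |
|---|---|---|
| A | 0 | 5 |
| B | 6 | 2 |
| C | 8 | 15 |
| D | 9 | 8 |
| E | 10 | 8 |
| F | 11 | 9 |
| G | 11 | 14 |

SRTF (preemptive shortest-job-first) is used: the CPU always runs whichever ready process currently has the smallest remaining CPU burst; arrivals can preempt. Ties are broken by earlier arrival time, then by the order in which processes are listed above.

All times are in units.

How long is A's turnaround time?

5

Gantt: | A 0-5 | idle 5-6 | B 6-8 | C 8-9 | D 9-17 | E 17-25 | F 25-34 | C 34-48 | G 48-62 |
Completion: A=5  B=8  C=48  D=17  E=25  F=34  G=62
Turnaround (C−A): A=5  B=2  C=40  D=8  E=15  F=23  G=51
Turnaround(A) = completion − arrival = 5 − 0 = 5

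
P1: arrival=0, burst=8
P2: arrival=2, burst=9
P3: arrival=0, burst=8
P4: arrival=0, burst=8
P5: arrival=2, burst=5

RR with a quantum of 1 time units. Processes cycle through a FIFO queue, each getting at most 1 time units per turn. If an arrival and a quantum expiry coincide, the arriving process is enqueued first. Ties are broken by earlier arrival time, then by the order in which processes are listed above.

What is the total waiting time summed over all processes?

Schedule: | P1 0-1 | P3 1-2 | P4 2-3 | P1 3-4 | P2 4-5 | P5 5-6 | P3 6-7 | P4 7-8 | P1 8-9 | P2 9-10 | P5 10-11 | P3 11-12 | P4 12-13 | P1 13-14 | P2 14-15 | P5 15-16 | P3 16-17 | P4 17-18 | P1 18-19 | P2 19-20 | P5 20-21 | P3 21-22 | P4 22-23 | P1 23-24 | P2 24-25 | P5 25-26 | P3 26-27 | P4 27-28 | P1 28-29 | P2 29-30 | P3 30-31 | P4 31-32 | P1 32-33 | P2 33-34 | P3 34-35 | P4 35-36 | P2 36-38 |
Completion: P1=33  P2=38  P3=35  P4=36  P5=26
Turnaround (C−A): P1=33  P2=36  P3=35  P4=36  P5=24
Waiting = turnaround − burst: P1=25, P2=27, P3=27, P4=28, P5=19
Total waiting = 25 + 27 + 27 + 28 + 19 = 126

126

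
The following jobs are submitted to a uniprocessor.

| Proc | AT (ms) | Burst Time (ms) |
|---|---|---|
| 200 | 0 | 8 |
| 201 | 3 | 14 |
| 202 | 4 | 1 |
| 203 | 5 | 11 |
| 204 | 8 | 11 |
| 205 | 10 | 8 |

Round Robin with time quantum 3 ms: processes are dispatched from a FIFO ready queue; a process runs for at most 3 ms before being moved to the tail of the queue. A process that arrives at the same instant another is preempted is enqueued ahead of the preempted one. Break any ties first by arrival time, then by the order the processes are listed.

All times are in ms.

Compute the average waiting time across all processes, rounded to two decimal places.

Timeline: | 200 0-3 | 201 3-6 | 200 6-9 | 202 9-10 | 203 10-13 | 201 13-16 | 204 16-19 | 200 19-21 | 205 21-24 | 203 24-27 | 201 27-30 | 204 30-33 | 205 33-36 | 203 36-39 | 201 39-42 | 204 42-45 | 205 45-47 | 203 47-49 | 201 49-51 | 204 51-53 |
Completion: 200=21  201=51  202=10  203=49  204=53  205=47
Turnaround (C−A): 200=21  201=48  202=6  203=44  204=45  205=37
Waiting times: 200=13, 201=34, 202=5, 203=33, 204=34, 205=29
Average waiting = (13+34+5+33+34+29) / 6 = 148/6 = 24.67

24.67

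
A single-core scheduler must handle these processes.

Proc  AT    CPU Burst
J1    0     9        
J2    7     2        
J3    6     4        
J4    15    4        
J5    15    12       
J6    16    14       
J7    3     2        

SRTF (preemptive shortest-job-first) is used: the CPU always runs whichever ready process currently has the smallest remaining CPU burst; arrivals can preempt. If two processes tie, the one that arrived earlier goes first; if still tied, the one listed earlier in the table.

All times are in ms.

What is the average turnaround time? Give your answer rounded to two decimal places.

Gantt: | J1 0-3 | J7 3-5 | J1 5-6 | J3 6-7 | J2 7-9 | J3 9-12 | J1 12-17 | J4 17-21 | J5 21-33 | J6 33-47 |
Completion: J1=17  J2=9  J3=12  J4=21  J5=33  J6=47  J7=5
Turnaround (C−A): J1=17  J2=2  J3=6  J4=6  J5=18  J6=31  J7=2
Turnaround times: J1=17, J2=2, J3=6, J4=6, J5=18, J6=31, J7=2
Average turnaround = (17+2+6+6+18+31+2) / 7 = 82/7 = 11.71

11.71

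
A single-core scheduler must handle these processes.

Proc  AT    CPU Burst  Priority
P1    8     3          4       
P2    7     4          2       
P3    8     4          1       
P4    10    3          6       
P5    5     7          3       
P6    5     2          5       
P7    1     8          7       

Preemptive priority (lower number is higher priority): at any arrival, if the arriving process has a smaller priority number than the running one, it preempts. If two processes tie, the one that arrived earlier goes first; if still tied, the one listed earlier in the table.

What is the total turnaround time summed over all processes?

Timeline: | idle 0-1 | P7 1-5 | P5 5-7 | P2 7-8 | P3 8-12 | P2 12-15 | P5 15-20 | P1 20-23 | P6 23-25 | P4 25-28 | P7 28-32 |
Completion: P1=23  P2=15  P3=12  P4=28  P5=20  P6=25  P7=32
Turnaround = completion − arrival: P1=15, P2=8, P3=4, P4=18, P5=15, P6=20, P7=31
Total turnaround = 15 + 8 + 4 + 18 + 15 + 20 + 31 = 111

111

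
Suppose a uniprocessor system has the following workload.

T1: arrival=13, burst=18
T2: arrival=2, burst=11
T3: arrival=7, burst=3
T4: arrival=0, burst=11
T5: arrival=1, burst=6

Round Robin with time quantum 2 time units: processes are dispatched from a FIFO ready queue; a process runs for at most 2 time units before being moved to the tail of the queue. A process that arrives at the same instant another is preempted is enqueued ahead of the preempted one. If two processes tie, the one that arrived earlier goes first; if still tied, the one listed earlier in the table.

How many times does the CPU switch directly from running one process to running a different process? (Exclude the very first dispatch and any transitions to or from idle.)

Schedule: | T4 0-2 | T5 2-4 | T2 4-6 | T4 6-8 | T5 8-10 | T2 10-12 | T3 12-14 | T4 14-16 | T5 16-18 | T2 18-20 | T1 20-22 | T3 22-23 | T4 23-25 | T2 25-27 | T1 27-29 | T4 29-31 | T2 31-33 | T1 33-35 | T4 35-36 | T2 36-37 | T1 37-49 |
Completion: T1=49  T2=37  T3=23  T4=36  T5=18

20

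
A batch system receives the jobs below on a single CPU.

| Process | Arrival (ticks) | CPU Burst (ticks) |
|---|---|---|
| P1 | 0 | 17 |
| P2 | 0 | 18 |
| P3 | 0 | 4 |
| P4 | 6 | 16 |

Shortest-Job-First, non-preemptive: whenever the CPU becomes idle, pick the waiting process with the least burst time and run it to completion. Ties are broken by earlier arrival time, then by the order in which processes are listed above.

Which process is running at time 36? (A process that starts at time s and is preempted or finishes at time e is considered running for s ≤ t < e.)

Gantt: | P3 0-4 | P1 4-21 | P4 21-37 | P2 37-55 |
Completion: P1=21  P2=55  P3=4  P4=37
Turnaround (C−A): P1=21  P2=55  P3=4  P4=31

P4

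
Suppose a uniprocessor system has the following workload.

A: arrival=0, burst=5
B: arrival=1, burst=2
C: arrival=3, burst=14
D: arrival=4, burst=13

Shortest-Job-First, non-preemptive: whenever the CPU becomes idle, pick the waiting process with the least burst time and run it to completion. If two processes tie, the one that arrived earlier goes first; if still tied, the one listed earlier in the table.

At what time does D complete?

Gantt: | A 0-5 | B 5-7 | D 7-20 | C 20-34 |
Completion: A=5  B=7  C=34  D=20
Turnaround (C−A): A=5  B=6  C=31  D=16

20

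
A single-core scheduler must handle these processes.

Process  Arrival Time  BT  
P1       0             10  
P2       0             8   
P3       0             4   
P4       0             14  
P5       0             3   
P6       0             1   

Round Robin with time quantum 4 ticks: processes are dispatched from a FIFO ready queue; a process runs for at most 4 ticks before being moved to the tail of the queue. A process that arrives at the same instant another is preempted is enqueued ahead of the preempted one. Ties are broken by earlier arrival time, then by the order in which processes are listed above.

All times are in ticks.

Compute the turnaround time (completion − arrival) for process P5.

Gantt: | P1 0-4 | P2 4-8 | P3 8-12 | P4 12-16 | P5 16-19 | P6 19-20 | P1 20-24 | P2 24-28 | P4 28-32 | P1 32-34 | P4 34-40 |
Completion: P1=34  P2=28  P3=12  P4=40  P5=19  P6=20
Turnaround(P5) = completion − arrival = 19 − 0 = 19

19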